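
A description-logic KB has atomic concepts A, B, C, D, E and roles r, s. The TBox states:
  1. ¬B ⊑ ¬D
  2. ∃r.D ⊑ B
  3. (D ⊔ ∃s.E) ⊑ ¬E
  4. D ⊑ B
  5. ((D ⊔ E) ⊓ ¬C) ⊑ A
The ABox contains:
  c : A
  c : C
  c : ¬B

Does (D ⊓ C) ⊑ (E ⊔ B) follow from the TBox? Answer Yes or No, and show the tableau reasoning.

Yes

1. (D ⊓ C) ⊑ (E ⊔ B)  ⇔  ((D ⊓ C) ⊓ (¬E ⊓ ¬B)) unsat w.r.t. T
   all branches close; clash {D, ¬D} at x₀
2. Hence (D ⊓ C) ⊑ (E ⊔ B): entailed.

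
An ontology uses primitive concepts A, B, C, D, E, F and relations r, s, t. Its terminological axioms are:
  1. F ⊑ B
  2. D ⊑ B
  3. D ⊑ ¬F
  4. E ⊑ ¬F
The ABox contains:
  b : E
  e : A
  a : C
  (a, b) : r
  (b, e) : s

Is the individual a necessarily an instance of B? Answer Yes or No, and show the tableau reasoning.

1. a : B?  L(a) = {C} ∪ {¬B}
   open: L(a) ⊇ {C, ¬B, ¬D, ¬E, ¬F} — a ∉ B possible
2. Hence a : B: not entailed.

No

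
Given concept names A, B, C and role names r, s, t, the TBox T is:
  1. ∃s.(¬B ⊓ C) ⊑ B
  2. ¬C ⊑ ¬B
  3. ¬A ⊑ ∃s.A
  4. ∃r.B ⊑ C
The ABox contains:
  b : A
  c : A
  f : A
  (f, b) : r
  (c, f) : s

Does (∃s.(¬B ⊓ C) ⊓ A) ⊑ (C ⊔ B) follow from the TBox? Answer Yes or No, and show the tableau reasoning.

1. (∃s.(¬B ⊓ C) ⊓ A) ⊑ (C ⊔ B)  ⇔  ((∃s.(¬B ⊓ C) ⊓ A) ⊓ (¬C ⊓ ¬B)) unsat w.r.t. T
   all branches close; clash {C, ¬C} at x₀
2. Hence (∃s.(¬B ⊓ C) ⊓ A) ⊑ (C ⊔ B): entailed.

Yes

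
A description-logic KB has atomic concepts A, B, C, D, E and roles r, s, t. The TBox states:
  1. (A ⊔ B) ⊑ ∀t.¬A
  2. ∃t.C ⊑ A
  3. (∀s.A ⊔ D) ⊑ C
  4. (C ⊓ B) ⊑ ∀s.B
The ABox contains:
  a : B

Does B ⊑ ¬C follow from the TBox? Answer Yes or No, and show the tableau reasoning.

No

1. B ⊑ ¬C  ⇔  (B ⊓ C) unsat w.r.t. T
   open: L(x₀) ⊇ {B, C, ∀s.B, ∀t.¬A, ∀t.¬C}
2. Hence B ⊑ ¬C: not entailed.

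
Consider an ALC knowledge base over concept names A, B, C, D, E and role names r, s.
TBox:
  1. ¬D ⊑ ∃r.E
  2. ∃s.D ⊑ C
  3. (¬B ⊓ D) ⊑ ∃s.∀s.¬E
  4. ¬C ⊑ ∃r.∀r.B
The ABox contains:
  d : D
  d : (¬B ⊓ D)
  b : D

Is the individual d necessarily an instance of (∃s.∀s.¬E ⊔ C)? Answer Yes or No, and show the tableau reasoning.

1. d : (∃s.∀s.¬E ⊔ C)?  L(d) = {D, (¬B ⊓ D)} ∪ {(∀s.∃s.E ⊓ ¬C)}
   clash {C, ¬C} at d — d ∈ (∃s.∀s.¬E ⊔ C)
2. Hence d : (∃s.∀s.¬E ⊔ C): entailed.

Yes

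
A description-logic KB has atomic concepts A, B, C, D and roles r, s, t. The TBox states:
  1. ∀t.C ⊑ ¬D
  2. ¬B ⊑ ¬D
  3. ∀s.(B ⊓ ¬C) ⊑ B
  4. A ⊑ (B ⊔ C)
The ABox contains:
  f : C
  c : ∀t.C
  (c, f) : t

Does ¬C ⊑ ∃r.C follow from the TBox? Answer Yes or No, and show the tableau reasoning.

1. ¬C ⊑ ∃r.C  ⇔  (¬C ⊓ ∀r.¬C) unsat w.r.t. T
   open: L(x₀) ⊇ {B, ¬A, ¬C, ∀r.¬C, ∃t.¬C} (+ ∃-successors)
2. Hence ¬C ⊑ ∃r.C: not entailed.

No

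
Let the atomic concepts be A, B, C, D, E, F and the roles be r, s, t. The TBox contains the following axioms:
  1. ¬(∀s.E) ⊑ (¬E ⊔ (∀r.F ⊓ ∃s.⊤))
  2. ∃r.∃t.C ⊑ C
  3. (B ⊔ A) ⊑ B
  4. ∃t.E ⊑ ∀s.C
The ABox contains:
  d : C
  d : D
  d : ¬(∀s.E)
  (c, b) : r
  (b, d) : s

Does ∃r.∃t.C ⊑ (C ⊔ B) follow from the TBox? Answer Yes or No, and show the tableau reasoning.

1. ∃r.∃t.C ⊑ (C ⊔ B)  ⇔  (∃r.∃t.C ⊓ (¬C ⊓ ¬B)) unsat w.r.t. T
   all branches close; clash {B, ¬B} at x₀
2. Hence ∃r.∃t.C ⊑ (C ⊔ B): entailed.

Yes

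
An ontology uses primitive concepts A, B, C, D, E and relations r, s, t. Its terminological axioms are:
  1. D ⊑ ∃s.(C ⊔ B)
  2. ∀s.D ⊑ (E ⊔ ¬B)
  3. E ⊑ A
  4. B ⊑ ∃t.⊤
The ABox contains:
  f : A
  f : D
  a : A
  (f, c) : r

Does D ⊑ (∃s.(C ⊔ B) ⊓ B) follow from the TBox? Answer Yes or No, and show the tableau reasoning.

No

1. D ⊑ (∃s.(C ⊔ B) ⊓ B)  ⇔  (D ⊓ (∀s.(¬C ⊓ ¬B) ⊔ ¬B)) unsat w.r.t. T
   apply at x₀: D⊑∃s.(C ⊔ B)
   open: L(x₀) ⊇ {D, ¬B, ¬E, ∃s.(C ⊔ B), ∃s.¬D} (+ ∃-successors)
2. Hence D ⊑ (∃s.(C ⊔ B) ⊓ B): not entailed.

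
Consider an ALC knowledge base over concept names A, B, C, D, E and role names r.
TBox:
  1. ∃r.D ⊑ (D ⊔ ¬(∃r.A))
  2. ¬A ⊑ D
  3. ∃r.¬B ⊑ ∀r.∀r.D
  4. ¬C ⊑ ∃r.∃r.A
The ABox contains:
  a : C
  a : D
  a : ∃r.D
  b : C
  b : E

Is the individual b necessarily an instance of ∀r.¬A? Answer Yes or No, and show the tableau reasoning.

1. b : ∀r.¬A?  L(b) = {C, E} ∪ {∃r.A}
   open: L(b) ⊇ {A, C, E, ∀r.B, ∀r.¬D, …} (+ ∃-successors) — b ∉ ∀r.¬A possible
2. Hence b : ∀r.¬A: not entailed.

No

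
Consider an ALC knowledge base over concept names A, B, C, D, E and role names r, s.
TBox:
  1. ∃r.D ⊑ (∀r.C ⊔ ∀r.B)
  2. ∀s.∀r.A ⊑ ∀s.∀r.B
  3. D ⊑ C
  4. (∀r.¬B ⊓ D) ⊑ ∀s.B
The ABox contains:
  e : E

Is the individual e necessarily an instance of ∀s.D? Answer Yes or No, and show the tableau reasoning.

No

1. e : ∀s.D?  L(e) = {E} ∪ {∃s.¬D}
   open: L(e) ⊇ {E, ¬D, ∀r.¬D, ∃s.¬D, ∃s.∃r.¬A} (+ ∃-successors) — e ∉ ∀s.D possible
2. Hence e : ∀s.D: not entailed.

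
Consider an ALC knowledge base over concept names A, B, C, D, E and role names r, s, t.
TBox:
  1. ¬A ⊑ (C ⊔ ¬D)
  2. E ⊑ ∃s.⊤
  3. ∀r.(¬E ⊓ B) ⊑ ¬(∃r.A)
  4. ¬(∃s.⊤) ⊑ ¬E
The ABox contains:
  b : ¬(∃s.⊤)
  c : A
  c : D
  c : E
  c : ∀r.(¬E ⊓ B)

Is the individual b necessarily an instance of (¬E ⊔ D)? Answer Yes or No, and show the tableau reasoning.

1. b : (¬E ⊔ D)?  L(b) = {¬(∃s.⊤)} ∪ {(E ⊓ ¬D)}
   clash ⊥ at an ∃-successor — b ∈ (¬E ⊔ D)
2. Hence b : (¬E ⊔ D): entailed.

Yes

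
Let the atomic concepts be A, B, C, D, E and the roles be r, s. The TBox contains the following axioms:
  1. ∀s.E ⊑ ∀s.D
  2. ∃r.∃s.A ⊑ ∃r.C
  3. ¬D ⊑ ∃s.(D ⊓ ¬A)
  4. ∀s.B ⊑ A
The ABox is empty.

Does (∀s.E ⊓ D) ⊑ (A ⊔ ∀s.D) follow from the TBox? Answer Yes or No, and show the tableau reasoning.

Yes

1. (∀s.E ⊓ D) ⊑ (A ⊔ ∀s.D)  ⇔  ((∀s.E ⊓ D) ⊓ (¬A ⊓ ∃s.¬D)) unsat w.r.t. T
   all branches close; clash {A, ¬A} at x₀
2. Hence (∀s.E ⊓ D) ⊑ (A ⊔ ∀s.D): entailed.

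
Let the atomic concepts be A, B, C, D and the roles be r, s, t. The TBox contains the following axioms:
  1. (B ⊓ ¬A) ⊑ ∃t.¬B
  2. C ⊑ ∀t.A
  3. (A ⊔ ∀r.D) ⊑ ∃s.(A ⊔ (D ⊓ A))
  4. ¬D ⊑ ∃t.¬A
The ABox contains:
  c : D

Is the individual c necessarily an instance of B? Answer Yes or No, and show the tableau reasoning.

1. c : B?  L(c) = {D} ∪ {¬B}
   open: L(c) ⊇ {D, ¬A, ¬B, ¬C, ∃r.¬D} (+ ∃-successors) — c ∉ B possible
2. Hence c : B: not entailed.

No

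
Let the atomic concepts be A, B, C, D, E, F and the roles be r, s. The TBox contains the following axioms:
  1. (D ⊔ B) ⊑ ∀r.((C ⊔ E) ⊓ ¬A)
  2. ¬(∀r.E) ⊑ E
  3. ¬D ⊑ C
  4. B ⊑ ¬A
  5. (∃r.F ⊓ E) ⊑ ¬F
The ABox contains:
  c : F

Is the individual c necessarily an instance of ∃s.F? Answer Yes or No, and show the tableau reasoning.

1. c : ∃s.F?  L(c) = {F} ∪ {∀s.¬F}
   open: L(c) ⊇ {D, F, ¬B, ∀r.((C ⊔ E) ⊓ ¬A), ∀r.E, …} — c ∉ ∃s.F possible
2. Hence c : ∃s.F: not entailed.

No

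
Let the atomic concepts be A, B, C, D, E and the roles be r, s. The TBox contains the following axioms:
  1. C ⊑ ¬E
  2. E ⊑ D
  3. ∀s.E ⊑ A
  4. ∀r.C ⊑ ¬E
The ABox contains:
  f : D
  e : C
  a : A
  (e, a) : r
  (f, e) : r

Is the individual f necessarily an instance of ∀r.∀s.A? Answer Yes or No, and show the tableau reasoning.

1. f : ∀r.∀s.A?  L(f) = {D} ∪ {∃r.∃s.¬A}
   open: L(f) ⊇ {D, ¬C, ∃r.¬C, ∃r.∃s.¬A, ∃s.¬E} (+ ∃-successors) — f ∉ ∀r.∀s.A possible
2. Hence f : ∀r.∀s.A: not entailed.

No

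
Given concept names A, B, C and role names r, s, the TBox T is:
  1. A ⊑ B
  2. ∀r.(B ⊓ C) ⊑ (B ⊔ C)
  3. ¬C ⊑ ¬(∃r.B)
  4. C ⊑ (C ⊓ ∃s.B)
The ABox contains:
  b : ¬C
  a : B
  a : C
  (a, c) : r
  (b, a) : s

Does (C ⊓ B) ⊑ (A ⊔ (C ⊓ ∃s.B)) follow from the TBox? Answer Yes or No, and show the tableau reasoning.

Yes

1. (C ⊓ B) ⊑ (A ⊔ (C ⊓ ∃s.B))  ⇔  ((C ⊓ B) ⊓ (¬A ⊓ (¬C ⊔ ∀s.¬B))) unsat w.r.t. T
   all branches close; clash {B, ¬B} at an ∃-successor
2. Hence (C ⊓ B) ⊑ (A ⊔ (C ⊓ ∃s.B)): entailed.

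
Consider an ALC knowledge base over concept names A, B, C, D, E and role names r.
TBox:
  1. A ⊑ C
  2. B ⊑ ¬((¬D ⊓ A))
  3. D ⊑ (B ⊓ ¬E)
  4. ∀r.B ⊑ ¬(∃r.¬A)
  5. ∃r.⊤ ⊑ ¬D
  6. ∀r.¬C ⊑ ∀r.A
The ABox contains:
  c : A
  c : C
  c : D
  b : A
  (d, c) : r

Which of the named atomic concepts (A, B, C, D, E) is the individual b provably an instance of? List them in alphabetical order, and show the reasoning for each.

{A, C}

1. b : A?  L(b) = {A} ∪ {¬A}
   clash {A, ¬A} at b — b ∈ A
2. b : B?  L(b) = {A} ∪ {¬B}
   apply at b: A⊑C
   open: L(b) ⊇ {A, C, ¬B, ¬D, ∀r.A, …} — b ∉ B possible
3. b : C?  L(b) = {A} ∪ {¬C}
   clash {C, ¬C} at b — b ∈ C
4. b : D?  L(b) = {A} ∪ {¬D}
   apply at b: A⊑C
   open: L(b) ⊇ {A, C, ¬B, ¬D, ∃r.C, …} (+ ∃-successors) — b ∉ D possible
5. b : E?  L(b) = {A} ∪ {¬E}
   apply at b: A⊑C
   open: L(b) ⊇ {A, C, ¬B, ¬D, ¬E, …} — b ∉ E possible
6. Entailed for b: {A, C}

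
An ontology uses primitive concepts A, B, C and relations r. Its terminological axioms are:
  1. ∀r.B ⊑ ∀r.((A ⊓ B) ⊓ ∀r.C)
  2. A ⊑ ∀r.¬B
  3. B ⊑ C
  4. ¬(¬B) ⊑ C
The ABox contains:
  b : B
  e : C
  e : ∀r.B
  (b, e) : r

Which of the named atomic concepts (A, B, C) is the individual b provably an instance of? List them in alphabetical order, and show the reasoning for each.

{B, C}

1. b : A?  L(b) = {B} ∪ {¬A}
   apply at b: B⊑C; ¬(¬B)⊑C
   open: L(b) ⊇ {B, C, ¬A, ∃r.¬B} (+ ∃-successors) — b ∉ A possible
2. b : B?  L(b) = {B} ∪ {¬B}
   clash {B, ¬B} at b — b ∈ B
3. b : C?  L(b) = {B} ∪ {¬C}
   clash {C, ¬C} at b — b ∈ C
4. Entailed for b: {B, C}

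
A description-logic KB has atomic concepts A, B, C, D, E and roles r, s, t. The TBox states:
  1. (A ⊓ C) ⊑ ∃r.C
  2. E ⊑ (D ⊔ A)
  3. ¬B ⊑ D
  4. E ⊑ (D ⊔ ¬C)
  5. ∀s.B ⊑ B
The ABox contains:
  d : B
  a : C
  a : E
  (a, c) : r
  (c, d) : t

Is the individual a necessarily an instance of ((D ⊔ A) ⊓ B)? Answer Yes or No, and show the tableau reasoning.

1. a : ((D ⊔ A) ⊓ B)?  L(a) = {C, E} ∪ {((¬D ⊓ ¬A) ⊔ ¬B)}
   apply at a: E⊑(D ⊔ A); E⊑(D ⊔ ¬C)
   open: L(a) ⊇ {C, D, E, ¬A, ¬B, …} (+ ∃-successors) — a ∉ ((D ⊔ A) ⊓ B) possible
2. Hence a : ((D ⊔ A) ⊓ B): not entailed.

No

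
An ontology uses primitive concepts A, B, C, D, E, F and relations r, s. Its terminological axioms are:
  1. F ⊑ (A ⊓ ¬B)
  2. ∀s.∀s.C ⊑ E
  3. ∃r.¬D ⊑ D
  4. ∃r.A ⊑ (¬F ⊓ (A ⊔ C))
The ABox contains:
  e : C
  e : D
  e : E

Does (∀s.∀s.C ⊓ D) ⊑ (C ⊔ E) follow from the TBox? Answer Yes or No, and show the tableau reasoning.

1. (∀s.∀s.C ⊓ D) ⊑ (C ⊔ E)  ⇔  ((∀s.∀s.C ⊓ D) ⊓ (¬C ⊓ ¬E)) unsat w.r.t. T
   all branches close; clash {E, ¬E} at x₀
2. Hence (∀s.∀s.C ⊓ D) ⊑ (C ⊔ E): entailed.

Yes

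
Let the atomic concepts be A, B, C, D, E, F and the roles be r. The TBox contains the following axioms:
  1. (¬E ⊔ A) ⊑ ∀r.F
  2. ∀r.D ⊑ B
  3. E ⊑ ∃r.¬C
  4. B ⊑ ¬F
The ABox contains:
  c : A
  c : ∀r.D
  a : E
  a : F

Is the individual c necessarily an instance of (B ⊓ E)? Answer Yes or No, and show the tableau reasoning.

1. c : (B ⊓ E)?  L(c) = {A, ∀r.D} ∪ {(¬B ⊔ ¬E)}
   apply at c: ∀r.D⊑B
   open: L(c) ⊇ {A, B, ¬E, ¬F, ∀r.D, …} — c ∉ (B ⊓ E) possible
2. Hence c : (B ⊓ E): not entailed.

No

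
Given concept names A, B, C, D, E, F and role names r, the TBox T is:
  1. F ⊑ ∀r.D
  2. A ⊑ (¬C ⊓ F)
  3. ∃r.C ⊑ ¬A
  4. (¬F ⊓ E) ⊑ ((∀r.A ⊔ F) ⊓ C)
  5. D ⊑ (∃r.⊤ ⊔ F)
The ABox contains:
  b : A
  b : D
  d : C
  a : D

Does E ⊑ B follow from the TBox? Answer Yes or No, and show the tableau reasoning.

1. E ⊑ B  ⇔  (E ⊓ ¬B) unsat w.r.t. T
   open: L(x₀) ⊇ {C, E, ¬A, ¬B, ¬D, …}
2. Hence E ⊑ B: not entailed.

No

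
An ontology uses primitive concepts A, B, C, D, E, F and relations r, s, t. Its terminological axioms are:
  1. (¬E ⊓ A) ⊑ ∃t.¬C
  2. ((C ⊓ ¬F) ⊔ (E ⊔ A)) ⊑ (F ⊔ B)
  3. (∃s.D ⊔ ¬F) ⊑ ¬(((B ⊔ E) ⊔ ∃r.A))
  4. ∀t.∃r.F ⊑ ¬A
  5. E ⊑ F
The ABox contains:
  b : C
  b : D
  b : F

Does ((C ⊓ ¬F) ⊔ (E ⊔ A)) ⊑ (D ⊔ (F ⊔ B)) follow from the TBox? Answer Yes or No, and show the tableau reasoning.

Yes

1. ((C ⊓ ¬F) ⊔ (E ⊔ A)) ⊑ (D ⊔ (F ⊔ B))  ⇔  (((C ⊓ ¬F) ⊔ (E ⊔ A)) ⊓ (¬D ⊓ (¬F ⊓ ¬B))) unsat w.r.t. T
   all branches close; clash {F, ¬F} at x₀
2. Hence ((C ⊓ ¬F) ⊔ (E ⊔ A)) ⊑ (D ⊔ (F ⊔ B)): entailed.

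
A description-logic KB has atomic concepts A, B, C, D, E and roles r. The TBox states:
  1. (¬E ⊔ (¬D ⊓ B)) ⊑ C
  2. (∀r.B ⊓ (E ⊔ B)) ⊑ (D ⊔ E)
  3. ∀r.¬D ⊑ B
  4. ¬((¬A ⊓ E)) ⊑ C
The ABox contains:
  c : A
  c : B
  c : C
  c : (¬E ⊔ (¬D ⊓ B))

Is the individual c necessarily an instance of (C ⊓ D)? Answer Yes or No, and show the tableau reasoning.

1. c : (C ⊓ D)?  L(c) = {A, B, C, (¬E ⊔ (¬D ⊓ B))} ∪ {(¬C ⊔ ¬D)}
   open: L(c) ⊇ {A, B, C, ¬D, ¬E, …} (+ ∃-successors) — c ∉ (C ⊓ D) possible
2. Hence c : (C ⊓ D): not entailed.

No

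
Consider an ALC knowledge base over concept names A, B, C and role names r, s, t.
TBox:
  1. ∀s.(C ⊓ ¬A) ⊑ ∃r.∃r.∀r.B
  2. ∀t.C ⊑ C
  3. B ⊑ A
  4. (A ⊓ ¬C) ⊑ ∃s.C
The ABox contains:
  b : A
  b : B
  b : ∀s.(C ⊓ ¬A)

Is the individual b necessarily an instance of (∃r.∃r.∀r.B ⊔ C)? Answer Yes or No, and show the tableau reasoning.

1. b : (∃r.∃r.∀r.B ⊔ C)?  L(b) = {A, B, ∀s.(C ⊓ ¬A)} ∪ {(∀r.∀r.∃r.¬B ⊓ ¬C)}
   clash {C, ¬C} at b — b ∈ (∃r.∃r.∀r.B ⊔ C)
2. Hence b : (∃r.∃r.∀r.B ⊔ C): entailed.

Yes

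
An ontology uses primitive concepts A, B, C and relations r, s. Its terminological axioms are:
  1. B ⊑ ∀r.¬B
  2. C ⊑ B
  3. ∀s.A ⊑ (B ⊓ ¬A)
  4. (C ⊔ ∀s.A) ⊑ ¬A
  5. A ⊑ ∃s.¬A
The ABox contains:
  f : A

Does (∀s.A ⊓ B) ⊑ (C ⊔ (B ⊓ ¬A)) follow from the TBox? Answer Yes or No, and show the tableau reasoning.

Yes

1. (∀s.A ⊓ B) ⊑ (C ⊔ (B ⊓ ¬A))  ⇔  ((∀s.A ⊓ B) ⊓ (¬C ⊓ (¬B ⊔ A))) unsat w.r.t. T
   all branches close; clash {A, ¬A} at x₀
2. Hence (∀s.A ⊓ B) ⊑ (C ⊔ (B ⊓ ¬A)): entailed.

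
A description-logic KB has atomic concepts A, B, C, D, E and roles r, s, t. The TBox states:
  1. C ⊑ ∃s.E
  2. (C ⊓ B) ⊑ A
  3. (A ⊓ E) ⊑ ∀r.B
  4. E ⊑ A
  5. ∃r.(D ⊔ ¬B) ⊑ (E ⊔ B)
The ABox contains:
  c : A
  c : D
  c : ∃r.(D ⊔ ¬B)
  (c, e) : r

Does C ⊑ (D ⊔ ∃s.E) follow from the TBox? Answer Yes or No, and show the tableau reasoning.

Yes

1. C ⊑ (D ⊔ ∃s.E)  ⇔  (C ⊓ (¬D ⊓ ∀s.¬E)) unsat w.r.t. T
   all branches close; clash {E, ¬E} at an ∃-successor
2. Hence C ⊑ (D ⊔ ∃s.E): entailed.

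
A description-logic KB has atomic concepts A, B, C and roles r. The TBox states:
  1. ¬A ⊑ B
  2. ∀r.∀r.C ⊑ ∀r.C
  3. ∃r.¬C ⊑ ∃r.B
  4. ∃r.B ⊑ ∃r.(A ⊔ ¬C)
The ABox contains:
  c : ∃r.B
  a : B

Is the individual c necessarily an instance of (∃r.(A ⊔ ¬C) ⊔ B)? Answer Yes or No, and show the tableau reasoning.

1. c : (∃r.(A ⊔ ¬C) ⊔ B)?  L(c) = {∃r.B} ∪ {(∀r.(¬A ⊓ C) ⊓ ¬B)}
   clash {B, ¬B} at c — c ∈ (∃r.(A ⊔ ¬C) ⊔ B)
2. Hence c : (∃r.(A ⊔ ¬C) ⊔ B): entailed.

Yes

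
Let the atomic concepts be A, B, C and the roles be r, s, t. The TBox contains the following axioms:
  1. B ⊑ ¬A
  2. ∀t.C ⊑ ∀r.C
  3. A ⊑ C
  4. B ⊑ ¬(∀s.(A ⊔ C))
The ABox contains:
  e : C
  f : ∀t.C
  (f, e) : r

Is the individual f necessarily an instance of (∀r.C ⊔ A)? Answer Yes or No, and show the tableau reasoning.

1. f : (∀r.C ⊔ A)?  L(f) = {∀t.C} ∪ {(∃r.¬C ⊓ ¬A)}
   clash {C, ¬C} at an ∃-successor — f ∈ (∀r.C ⊔ A)
2. Hence f : (∀r.C ⊔ A): entailed.

Yes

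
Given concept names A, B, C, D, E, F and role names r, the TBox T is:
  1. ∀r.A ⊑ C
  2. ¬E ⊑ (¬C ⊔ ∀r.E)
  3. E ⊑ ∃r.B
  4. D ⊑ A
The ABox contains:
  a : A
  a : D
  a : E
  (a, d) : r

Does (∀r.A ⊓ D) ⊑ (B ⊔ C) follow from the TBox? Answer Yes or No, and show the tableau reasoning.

1. (∀r.A ⊓ D) ⊑ (B ⊔ C)  ⇔  ((∀r.A ⊓ D) ⊓ (¬B ⊓ ¬C)) unsat w.r.t. T
   all branches close; clash {C, ¬C} at x₀
2. Hence (∀r.A ⊓ D) ⊑ (B ⊔ C): entailed.

Yes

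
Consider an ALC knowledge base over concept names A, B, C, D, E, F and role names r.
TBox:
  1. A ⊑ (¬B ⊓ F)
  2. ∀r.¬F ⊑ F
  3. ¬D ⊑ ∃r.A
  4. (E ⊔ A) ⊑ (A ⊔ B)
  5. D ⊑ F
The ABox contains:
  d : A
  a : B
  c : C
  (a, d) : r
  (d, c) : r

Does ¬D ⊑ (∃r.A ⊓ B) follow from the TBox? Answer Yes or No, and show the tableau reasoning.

No

1. ¬D ⊑ (∃r.A ⊓ B)  ⇔  (¬D ⊓ (∀r.¬A ⊔ ¬B)) unsat w.r.t. T
   apply at x₀: ¬D⊑∃r.A
   open: L(x₀) ⊇ {¬A, ¬B, ¬D, ¬E, ∃r.A, …} (+ ∃-successors)
2. Hence ¬D ⊑ (∃r.A ⊓ B): not entailed.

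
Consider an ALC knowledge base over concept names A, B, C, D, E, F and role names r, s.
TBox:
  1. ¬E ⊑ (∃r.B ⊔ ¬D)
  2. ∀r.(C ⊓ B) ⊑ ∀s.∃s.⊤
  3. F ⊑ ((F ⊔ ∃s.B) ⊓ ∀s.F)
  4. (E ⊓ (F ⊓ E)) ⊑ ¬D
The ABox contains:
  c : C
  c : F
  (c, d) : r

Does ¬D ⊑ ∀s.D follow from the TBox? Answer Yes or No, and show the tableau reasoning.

1. ¬D ⊑ ∀s.D  ⇔  (¬D ⊓ ∃s.¬D) unsat w.r.t. T
   open: L(x₀) ⊇ {E, ¬D, ¬F, ∃r.(¬C ⊔ ¬B), ∃s.¬D} (+ ∃-successors)
2. Hence ¬D ⊑ ∀s.D: not entailed.

No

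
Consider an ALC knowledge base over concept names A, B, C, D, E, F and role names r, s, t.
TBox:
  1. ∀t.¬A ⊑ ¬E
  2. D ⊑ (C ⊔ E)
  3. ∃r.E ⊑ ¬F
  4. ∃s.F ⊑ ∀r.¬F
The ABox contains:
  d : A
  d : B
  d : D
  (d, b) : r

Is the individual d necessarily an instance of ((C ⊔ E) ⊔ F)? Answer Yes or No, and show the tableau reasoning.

Yes

1. d : ((C ⊔ E) ⊔ F)?  L(d) = {A, B, D} ∪ {((¬C ⊓ ¬E) ⊓ ¬F)}
   clash {E, ¬E} at d — d ∈ ((C ⊔ E) ⊔ F)
2. Hence d : ((C ⊔ E) ⊔ F): entailed.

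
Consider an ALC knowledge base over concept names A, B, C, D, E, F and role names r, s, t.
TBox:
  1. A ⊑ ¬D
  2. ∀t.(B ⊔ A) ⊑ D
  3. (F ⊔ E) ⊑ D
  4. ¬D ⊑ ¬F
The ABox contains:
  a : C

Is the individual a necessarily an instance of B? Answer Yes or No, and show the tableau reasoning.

No

1. a : B?  L(a) = {C} ∪ {¬B}
   open: L(a) ⊇ {C, D, ¬A, ¬B} — a ∉ B possible
2. Hence a : B: not entailed.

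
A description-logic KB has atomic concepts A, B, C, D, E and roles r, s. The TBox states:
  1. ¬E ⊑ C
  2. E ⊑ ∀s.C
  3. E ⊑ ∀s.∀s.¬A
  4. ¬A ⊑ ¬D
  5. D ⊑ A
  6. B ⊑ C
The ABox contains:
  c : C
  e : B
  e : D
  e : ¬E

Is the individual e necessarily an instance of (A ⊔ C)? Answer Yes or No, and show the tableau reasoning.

Yes

1. e : (A ⊔ C)?  L(e) = {B, D, ¬E} ∪ {(¬A ⊓ ¬C)}
   clash {C, ¬C} at e — e ∈ (A ⊔ C)
2. Hence e : (A ⊔ C): entailed.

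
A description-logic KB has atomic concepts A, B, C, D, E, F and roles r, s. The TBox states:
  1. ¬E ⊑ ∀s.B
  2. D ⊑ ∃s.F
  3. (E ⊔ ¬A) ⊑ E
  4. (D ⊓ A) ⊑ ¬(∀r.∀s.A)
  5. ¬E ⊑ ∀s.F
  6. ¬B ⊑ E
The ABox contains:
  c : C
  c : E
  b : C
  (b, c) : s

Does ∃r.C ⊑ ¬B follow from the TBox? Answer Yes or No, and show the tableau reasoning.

1. ∃r.C ⊑ ¬B  ⇔  (∃r.C ⊓ B) unsat w.r.t. T
   open: L(x₀) ⊇ {B, E, ¬D, ∃r.C} (+ ∃-successors)
2. Hence ∃r.C ⊑ ¬B: not entailed.

No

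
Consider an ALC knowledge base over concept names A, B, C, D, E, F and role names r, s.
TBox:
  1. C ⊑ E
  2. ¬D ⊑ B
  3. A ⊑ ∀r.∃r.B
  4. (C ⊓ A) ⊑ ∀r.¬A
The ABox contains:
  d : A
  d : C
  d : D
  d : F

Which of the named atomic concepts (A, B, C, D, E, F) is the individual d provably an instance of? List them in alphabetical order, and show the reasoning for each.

{A, C, D, E, F}

1. d : A?  L(d) = {A, C, D, F} ∪ {¬A}
   clash {A, ¬A} at d — d ∈ A
2. d : B?  L(d) = {A, C, D, F} ∪ {¬B}
   apply at d: C⊑E; A⊑∀r.∃r.B
   open: L(d) ⊇ {A, C, D, E, F, …} — d ∉ B possible
3. d : C?  L(d) = {A, C, D, F} ∪ {¬C}
   clash {C, ¬C} at d — d ∈ C
4. d : D?  L(d) = {A, C, D, F} ∪ {¬D}
   clash {D, ¬D} at d — d ∈ D
5. d : E?  L(d) = {A, C, D, F} ∪ {¬E}
   clash {E, ¬E} at d — d ∈ E
6. d : F?  L(d) = {A, C, D, F} ∪ {¬F}
   clash {F, ¬F} at d — d ∈ F
7. Entailed for d: {A, C, D, E, F}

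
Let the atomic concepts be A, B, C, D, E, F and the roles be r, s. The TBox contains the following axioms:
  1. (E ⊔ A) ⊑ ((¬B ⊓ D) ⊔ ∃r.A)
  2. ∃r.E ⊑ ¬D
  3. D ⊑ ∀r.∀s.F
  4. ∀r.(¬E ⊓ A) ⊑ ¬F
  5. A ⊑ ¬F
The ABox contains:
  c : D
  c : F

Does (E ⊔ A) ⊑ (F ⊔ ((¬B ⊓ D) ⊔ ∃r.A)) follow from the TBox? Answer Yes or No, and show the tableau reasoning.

Yes

1. (E ⊔ A) ⊑ (F ⊔ ((¬B ⊓ D) ⊔ ∃r.A))  ⇔  ((E ⊔ A) ⊓ (¬F ⊓ ((B ⊔ ¬D) ⊓ ∀r.¬A))) unsat w.r.t. T
   all branches close; clash {A, ¬A} at an ∃-successor
2. Hence (E ⊔ A) ⊑ (F ⊔ ((¬B ⊓ D) ⊔ ∃r.A)): entailed.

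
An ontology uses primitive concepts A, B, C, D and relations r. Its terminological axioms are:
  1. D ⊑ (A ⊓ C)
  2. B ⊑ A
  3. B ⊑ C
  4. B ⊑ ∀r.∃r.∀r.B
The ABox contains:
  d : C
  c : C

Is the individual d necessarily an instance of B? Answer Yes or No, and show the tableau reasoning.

No

1. d : B?  L(d) = {C} ∪ {¬B}
   open: L(d) ⊇ {C, ¬B, ¬D} — d ∉ B possible
2. Hence d : B: not entailed.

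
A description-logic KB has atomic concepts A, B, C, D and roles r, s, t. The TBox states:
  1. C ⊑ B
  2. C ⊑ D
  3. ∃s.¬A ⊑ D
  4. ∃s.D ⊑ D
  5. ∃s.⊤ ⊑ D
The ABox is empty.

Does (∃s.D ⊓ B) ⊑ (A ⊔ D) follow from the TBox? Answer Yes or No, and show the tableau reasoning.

1. (∃s.D ⊓ B) ⊑ (A ⊔ D)  ⇔  ((∃s.D ⊓ B) ⊓ (¬A ⊓ ¬D)) unsat w.r.t. T
   all branches close; clash {D, ¬D} at x₀
2. Hence (∃s.D ⊓ B) ⊑ (A ⊔ D): entailed.

Yes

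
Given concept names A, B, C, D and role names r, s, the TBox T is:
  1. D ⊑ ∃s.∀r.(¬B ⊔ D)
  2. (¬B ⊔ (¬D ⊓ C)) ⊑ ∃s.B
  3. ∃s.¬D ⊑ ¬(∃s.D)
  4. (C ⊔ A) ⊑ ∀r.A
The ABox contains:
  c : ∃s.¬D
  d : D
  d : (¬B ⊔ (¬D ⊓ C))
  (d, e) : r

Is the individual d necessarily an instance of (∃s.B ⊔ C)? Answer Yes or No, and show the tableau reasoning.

1. d : (∃s.B ⊔ C)?  L(d) = {D, (¬B ⊔ (¬D ⊓ C))} ∪ {(∀s.¬B ⊓ ¬C)}
   clash {C, ¬C} at d — d ∈ (∃s.B ⊔ C)
2. Hence d : (∃s.B ⊔ C): entailed.

Yes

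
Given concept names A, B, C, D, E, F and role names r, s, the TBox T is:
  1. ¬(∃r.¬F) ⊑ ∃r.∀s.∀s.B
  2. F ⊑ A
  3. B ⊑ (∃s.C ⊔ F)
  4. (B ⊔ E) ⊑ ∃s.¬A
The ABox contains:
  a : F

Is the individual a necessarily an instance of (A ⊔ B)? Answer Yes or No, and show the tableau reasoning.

Yes

1. a : (A ⊔ B)?  L(a) = {F} ∪ {(¬A ⊓ ¬B)}
   clash {A, ¬A} at a — a ∈ (A ⊔ B)
2. Hence a : (A ⊔ B): entailed.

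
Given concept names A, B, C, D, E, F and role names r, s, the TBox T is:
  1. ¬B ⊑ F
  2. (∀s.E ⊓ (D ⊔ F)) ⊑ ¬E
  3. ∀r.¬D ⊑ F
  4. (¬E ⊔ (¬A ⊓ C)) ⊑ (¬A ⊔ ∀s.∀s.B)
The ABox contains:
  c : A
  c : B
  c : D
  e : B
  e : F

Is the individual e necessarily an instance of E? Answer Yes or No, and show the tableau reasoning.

1. e : E?  L(e) = {B, F} ∪ {¬E}
   open: L(e) ⊇ {B, F, ¬A, ¬E} — e ∉ E possible
2. Hence e : E: not entailed.

No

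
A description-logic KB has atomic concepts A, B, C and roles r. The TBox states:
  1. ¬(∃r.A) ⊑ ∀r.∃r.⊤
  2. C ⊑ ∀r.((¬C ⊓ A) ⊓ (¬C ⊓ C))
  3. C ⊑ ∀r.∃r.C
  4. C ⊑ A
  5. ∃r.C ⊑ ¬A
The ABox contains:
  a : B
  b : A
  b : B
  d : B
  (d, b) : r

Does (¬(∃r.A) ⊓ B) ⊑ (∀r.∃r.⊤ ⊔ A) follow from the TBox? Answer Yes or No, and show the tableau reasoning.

Yes

1. (¬(∃r.A) ⊓ B) ⊑ (∀r.∃r.⊤ ⊔ A)  ⇔  ((∀r.¬A ⊓ B) ⊓ (∃r.∀r.⊥ ⊓ ¬A)) unsat w.r.t. T
   all branches close; clash {A, ¬A} at x₀
2. Hence (¬(∃r.A) ⊓ B) ⊑ (∀r.∃r.⊤ ⊔ A): entailed.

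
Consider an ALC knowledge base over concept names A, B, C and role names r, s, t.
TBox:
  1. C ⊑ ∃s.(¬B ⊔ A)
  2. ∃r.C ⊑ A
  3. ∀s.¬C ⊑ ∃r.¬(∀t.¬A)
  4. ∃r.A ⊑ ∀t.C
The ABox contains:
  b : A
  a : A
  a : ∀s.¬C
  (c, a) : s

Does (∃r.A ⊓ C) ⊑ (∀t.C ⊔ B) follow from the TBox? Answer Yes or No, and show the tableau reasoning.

Yes

1. (∃r.A ⊓ C) ⊑ (∀t.C ⊔ B)  ⇔  ((∃r.A ⊓ C) ⊓ (∃t.¬C ⊓ ¬B)) unsat w.r.t. T
   all branches close; clash {C, ¬C} at an ∃-successor
2. Hence (∃r.A ⊓ C) ⊑ (∀t.C ⊔ B): entailed.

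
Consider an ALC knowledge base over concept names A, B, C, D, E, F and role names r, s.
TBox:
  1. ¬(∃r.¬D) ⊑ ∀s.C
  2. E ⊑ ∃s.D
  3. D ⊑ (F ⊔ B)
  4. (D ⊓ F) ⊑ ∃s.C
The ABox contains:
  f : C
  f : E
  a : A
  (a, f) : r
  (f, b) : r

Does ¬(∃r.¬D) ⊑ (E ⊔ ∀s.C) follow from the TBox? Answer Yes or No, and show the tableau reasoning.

Yes

1. ¬(∃r.¬D) ⊑ (E ⊔ ∀s.C)  ⇔  (∀r.D ⊓ (¬E ⊓ ∃s.¬C)) unsat w.r.t. T
   all branches close; clash {C, ¬C} at an ∃-successor
2. Hence ¬(∃r.¬D) ⊑ (E ⊔ ∀s.C): entailed.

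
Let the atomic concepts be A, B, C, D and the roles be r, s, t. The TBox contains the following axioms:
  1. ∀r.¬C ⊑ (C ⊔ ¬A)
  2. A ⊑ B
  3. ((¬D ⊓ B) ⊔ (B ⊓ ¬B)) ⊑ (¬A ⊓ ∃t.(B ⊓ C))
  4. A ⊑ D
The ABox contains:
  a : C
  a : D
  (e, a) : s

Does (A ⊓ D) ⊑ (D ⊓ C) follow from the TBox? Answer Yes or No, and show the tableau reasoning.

No

1. (A ⊓ D) ⊑ (D ⊓ C)  ⇔  ((A ⊓ D) ⊓ (¬D ⊔ ¬C)) unsat w.r.t. T
   apply at x₀: A⊑B
   open: L(x₀) ⊇ {A, B, D, ¬C, ∃r.C} (+ ∃-successors)
2. Hence (A ⊓ D) ⊑ (D ⊓ C): not entailed.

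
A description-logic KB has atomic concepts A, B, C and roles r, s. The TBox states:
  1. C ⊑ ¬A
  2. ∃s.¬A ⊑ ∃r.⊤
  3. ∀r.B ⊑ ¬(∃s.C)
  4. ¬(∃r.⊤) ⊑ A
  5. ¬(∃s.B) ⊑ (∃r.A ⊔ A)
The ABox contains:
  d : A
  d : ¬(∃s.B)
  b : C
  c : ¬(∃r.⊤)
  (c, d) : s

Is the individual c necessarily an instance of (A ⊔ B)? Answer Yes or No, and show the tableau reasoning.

Yes

1. c : (A ⊔ B)?  L(c) = {¬(∃r.⊤)} ∪ {(¬A ⊓ ¬B)}
   clash {A, ¬A} at c — c ∈ (A ⊔ B)
2. Hence c : (A ⊔ B): entailed.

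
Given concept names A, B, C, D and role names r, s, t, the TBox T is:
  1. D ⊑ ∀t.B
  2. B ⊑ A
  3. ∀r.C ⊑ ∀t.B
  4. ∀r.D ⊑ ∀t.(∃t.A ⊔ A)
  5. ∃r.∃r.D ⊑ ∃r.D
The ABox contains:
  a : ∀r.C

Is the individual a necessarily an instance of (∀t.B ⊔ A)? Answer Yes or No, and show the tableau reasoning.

Yes

1. a : (∀t.B ⊔ A)?  L(a) = {∀r.C} ∪ {(∃t.¬B ⊓ ¬A)}
   clash {A, ¬A} at a — a ∈ (∀t.B ⊔ A)
2. Hence a : (∀t.B ⊔ A): entailed.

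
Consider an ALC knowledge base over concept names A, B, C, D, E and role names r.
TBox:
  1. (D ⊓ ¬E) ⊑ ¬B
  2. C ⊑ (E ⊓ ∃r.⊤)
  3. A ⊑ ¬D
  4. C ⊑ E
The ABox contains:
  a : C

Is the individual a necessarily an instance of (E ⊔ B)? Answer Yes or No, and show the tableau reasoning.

1. a : (E ⊔ B)?  L(a) = {C} ∪ {(¬E ⊓ ¬B)}
   clash {E, ¬E} at a — a ∈ (E ⊔ B)
2. Hence a : (E ⊔ B): entailed.

Yes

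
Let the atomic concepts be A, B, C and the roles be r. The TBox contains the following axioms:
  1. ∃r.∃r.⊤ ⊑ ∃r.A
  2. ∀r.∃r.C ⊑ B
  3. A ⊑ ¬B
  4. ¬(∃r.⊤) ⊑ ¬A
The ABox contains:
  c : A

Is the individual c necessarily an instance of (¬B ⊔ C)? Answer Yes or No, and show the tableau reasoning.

1. c : (¬B ⊔ C)?  L(c) = {A} ∪ {(B ⊓ ¬C)}
   clash {B, ¬B} at c — c ∈ (¬B ⊔ C)
2. Hence c : (¬B ⊔ C): entailed.

Yes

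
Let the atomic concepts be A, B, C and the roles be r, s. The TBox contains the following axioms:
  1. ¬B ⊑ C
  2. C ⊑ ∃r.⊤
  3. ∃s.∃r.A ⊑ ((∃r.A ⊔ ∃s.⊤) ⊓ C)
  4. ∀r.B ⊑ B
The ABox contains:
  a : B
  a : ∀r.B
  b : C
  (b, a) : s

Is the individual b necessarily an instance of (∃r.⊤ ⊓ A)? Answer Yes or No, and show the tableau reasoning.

1. b : (∃r.⊤ ⊓ A)?  L(b) = {C} ∪ {(∀r.⊥ ⊔ ¬A)}
   apply at b: C⊑∃r.⊤
   open: L(b) ⊇ {C, ¬A, ∀s.∀r.¬A, ∃r.¬B, ∃r.⊤} (+ ∃-successors) — b ∉ (∃r.⊤ ⊓ A) possible
2. Hence b : (∃r.⊤ ⊓ A): not entailed.

No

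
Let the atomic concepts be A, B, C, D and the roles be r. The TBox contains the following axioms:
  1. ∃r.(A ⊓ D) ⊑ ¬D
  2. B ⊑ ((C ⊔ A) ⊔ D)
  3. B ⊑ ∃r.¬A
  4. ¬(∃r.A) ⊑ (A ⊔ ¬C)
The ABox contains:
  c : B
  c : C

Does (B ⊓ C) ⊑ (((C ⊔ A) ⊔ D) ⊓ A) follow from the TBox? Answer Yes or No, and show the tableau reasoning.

1. (B ⊓ C) ⊑ (((C ⊔ A) ⊔ D) ⊓ A)  ⇔  ((B ⊓ C) ⊓ (((¬C ⊓ ¬A) ⊓ ¬D) ⊔ ¬A)) unsat w.r.t. T
   apply at x₀: B⊑((C ⊔ A) ⊔ D); B⊑∃r.¬A
   open: L(x₀) ⊇ {B, C, ¬A, ∀r.(¬A ⊔ ¬D), ∃r.A, …} (+ ∃-successors)
2. Hence (B ⊓ C) ⊑ (((C ⊔ A) ⊔ D) ⊓ A): not entailed.

No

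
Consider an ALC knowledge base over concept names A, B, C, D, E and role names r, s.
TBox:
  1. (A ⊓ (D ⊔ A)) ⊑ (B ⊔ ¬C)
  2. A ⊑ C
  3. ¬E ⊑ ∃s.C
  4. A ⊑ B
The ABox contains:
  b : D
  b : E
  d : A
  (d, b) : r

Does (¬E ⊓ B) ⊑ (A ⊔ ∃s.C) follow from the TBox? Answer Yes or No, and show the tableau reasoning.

1. (¬E ⊓ B) ⊑ (A ⊔ ∃s.C)  ⇔  ((¬E ⊓ B) ⊓ (¬A ⊓ ∀s.¬C)) unsat w.r.t. T
   all branches close; clash {C, ¬C} at an ∃-successor
2. Hence (¬E ⊓ B) ⊑ (A ⊔ ∃s.C): entailed.

Yes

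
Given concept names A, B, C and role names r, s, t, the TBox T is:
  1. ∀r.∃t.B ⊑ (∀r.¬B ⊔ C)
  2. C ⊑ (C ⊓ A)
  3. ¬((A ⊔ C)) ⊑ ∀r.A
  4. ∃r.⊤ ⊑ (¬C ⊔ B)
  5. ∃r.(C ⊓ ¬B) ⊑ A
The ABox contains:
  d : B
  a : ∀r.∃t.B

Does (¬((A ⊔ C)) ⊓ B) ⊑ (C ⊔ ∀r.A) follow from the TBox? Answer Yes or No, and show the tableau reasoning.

Yes

1. (¬((A ⊔ C)) ⊓ B) ⊑ (C ⊔ ∀r.A)  ⇔  (((¬A ⊓ ¬C) ⊓ B) ⊓ (¬C ⊓ ∃r.¬A)) unsat w.r.t. T
   all branches close; clash {A, ¬A} at x₀
2. Hence (¬((A ⊔ C)) ⊓ B) ⊑ (C ⊔ ∀r.A): entailed.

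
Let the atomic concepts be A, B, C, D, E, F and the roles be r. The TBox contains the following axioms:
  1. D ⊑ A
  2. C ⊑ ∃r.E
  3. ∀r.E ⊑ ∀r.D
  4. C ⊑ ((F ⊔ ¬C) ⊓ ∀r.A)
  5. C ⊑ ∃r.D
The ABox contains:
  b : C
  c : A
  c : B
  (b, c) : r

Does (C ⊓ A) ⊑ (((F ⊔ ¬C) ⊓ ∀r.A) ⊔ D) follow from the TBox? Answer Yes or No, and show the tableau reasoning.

1. (C ⊓ A) ⊑ (((F ⊔ ¬C) ⊓ ∀r.A) ⊔ D)  ⇔  ((C ⊓ A) ⊓ (((¬F ⊓ C) ⊔ ∃r.¬A) ⊓ ¬D)) unsat w.r.t. T
   all branches close; clash {C, ¬C} at x₀
2. Hence (C ⊓ A) ⊑ (((F ⊔ ¬C) ⊓ ∀r.A) ⊔ D): entailed.

Yes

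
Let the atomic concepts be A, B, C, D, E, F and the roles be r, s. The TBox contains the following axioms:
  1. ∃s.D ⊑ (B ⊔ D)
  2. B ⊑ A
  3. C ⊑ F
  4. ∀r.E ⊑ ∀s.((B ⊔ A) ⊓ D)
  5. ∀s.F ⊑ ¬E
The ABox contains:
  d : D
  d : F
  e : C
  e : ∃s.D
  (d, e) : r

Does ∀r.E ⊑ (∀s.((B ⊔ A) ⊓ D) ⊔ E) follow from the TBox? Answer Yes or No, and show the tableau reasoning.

1. ∀r.E ⊑ (∀s.((B ⊔ A) ⊓ D) ⊔ E)  ⇔  (∀r.E ⊓ (∃s.((¬B ⊓ ¬A) ⊔ ¬D) ⊓ ¬E)) unsat w.r.t. T
   all branches close; clash {D, ¬D} at an ∃-successor
2. Hence ∀r.E ⊑ (∀s.((B ⊔ A) ⊓ D) ⊔ E): entailed.

Yes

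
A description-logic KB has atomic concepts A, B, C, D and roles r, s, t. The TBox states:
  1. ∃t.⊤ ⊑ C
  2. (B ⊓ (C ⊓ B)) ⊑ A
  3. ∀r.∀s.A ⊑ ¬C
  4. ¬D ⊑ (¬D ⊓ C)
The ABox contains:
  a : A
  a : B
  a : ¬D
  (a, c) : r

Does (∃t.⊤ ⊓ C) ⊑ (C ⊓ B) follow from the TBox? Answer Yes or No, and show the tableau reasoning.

1. (∃t.⊤ ⊓ C) ⊑ (C ⊓ B)  ⇔  ((∃t.⊤ ⊓ C) ⊓ (¬C ⊔ ¬B)) unsat w.r.t. T
   open: L(x₀) ⊇ {C, D, ¬B, ∃r.∃s.¬A, ∃t.⊤} (+ ∃-successors)
2. Hence (∃t.⊤ ⊓ C) ⊑ (C ⊓ B): not entailed.

No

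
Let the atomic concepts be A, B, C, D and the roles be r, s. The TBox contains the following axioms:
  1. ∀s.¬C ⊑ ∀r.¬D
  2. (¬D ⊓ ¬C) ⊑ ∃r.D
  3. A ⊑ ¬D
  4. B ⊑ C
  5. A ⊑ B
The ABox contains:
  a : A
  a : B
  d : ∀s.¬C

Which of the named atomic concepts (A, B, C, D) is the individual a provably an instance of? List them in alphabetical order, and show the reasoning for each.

1. a : A?  L(a) = {A, B} ∪ {¬A}
   clash {A, ¬A} at a — a ∈ A
2. a : B?  L(a) = {A, B} ∪ {¬B}
   clash {B, ¬B} at a — a ∈ B
3. a : C?  L(a) = {A, B} ∪ {¬C}
   clash {C, ¬C} at a — a ∈ C
4. a : D?  L(a) = {A, B} ∪ {¬D}
   apply at a: B⊑C
   open: L(a) ⊇ {A, B, C, ¬D, ∃s.C} (+ ∃-successors) — a ∉ D possible
5. Entailed for a: {A, B, C}

{A, B, C}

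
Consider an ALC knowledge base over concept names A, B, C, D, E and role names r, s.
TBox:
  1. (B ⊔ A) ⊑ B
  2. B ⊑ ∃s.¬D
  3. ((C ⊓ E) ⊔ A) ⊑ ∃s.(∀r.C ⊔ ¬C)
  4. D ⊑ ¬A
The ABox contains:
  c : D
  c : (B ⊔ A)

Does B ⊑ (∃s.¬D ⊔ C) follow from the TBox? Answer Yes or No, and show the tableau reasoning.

Yes

1. B ⊑ (∃s.¬D ⊔ C)  ⇔  (B ⊓ (∀s.D ⊓ ¬C)) unsat w.r.t. T
   all branches close; clash {D, ¬D} at an ∃-successor
2. Hence B ⊑ (∃s.¬D ⊔ C): entailed.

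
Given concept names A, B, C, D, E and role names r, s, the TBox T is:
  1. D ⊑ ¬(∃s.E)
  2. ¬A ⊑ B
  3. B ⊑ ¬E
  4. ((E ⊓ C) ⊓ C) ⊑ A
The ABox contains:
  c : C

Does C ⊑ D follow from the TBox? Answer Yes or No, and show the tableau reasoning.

1. C ⊑ D  ⇔  (C ⊓ ¬D) unsat w.r.t. T
   open: L(x₀) ⊇ {A, C, ¬B, ¬D}
2. Hence C ⊑ D: not entailed.

No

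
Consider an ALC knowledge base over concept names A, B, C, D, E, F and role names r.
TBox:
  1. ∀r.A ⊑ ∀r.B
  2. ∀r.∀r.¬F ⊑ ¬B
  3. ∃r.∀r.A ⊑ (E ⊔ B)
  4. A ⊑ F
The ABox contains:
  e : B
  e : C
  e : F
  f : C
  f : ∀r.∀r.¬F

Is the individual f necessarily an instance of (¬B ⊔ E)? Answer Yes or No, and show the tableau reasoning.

1. f : (¬B ⊔ E)?  L(f) = {C, ∀r.∀r.¬F} ∪ {(B ⊓ ¬E)}
   clash {B, ¬B} at f — f ∈ (¬B ⊔ E)
2. Hence f : (¬B ⊔ E): entailed.

Yes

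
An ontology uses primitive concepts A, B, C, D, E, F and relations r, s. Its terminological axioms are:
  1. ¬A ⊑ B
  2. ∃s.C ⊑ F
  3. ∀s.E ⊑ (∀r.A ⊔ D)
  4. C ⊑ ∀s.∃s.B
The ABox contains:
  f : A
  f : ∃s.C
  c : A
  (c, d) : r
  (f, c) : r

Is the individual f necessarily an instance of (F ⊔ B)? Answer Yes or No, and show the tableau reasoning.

1. f : (F ⊔ B)?  L(f) = {A, ∃s.C} ∪ {(¬F ⊓ ¬B)}
   clash {F, ¬F} at f — f ∈ (F ⊔ B)
2. Hence f : (F ⊔ B): entailed.

Yes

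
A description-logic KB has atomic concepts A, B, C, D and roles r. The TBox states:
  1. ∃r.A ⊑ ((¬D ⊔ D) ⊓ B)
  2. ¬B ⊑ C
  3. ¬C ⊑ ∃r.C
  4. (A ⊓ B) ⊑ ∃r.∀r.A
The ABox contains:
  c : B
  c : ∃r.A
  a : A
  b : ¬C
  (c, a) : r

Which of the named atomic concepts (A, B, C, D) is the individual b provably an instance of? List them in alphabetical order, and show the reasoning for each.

{B}

1. b : A?  L(b) = {¬C} ∪ {¬A}
   apply at b: ¬C⊑∃r.C
   open: L(b) ⊇ {B, ¬A, ¬C, ∀r.¬A, ∃r.C} (+ ∃-successors) — b ∉ A possible
2. b : B?  L(b) = {¬C} ∪ {¬B}
   clash {C, ¬C} at b — b ∈ B
3. b : C?  L(b) = {¬C} ∪ {¬C}
   apply at b: ¬C⊑∃r.C
   open: L(b) ⊇ {B, ¬A, ¬C, ∀r.¬A, ∃r.C} (+ ∃-successors) — b ∉ C possible
4. b : D?  L(b) = {¬C} ∪ {¬D}
   apply at b: ¬C⊑∃r.C
   open: L(b) ⊇ {B, ¬A, ¬C, ¬D, ∀r.¬A, …} (+ ∃-successors) — b ∉ D possible
5. Entailed for b: {B}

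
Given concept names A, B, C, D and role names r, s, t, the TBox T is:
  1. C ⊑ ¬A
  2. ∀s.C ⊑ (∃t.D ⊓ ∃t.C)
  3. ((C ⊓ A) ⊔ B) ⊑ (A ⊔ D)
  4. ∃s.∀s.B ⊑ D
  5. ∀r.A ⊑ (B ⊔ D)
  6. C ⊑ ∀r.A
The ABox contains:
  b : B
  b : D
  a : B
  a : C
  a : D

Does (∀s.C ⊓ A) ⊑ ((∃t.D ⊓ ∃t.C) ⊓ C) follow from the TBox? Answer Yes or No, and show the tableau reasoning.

1. (∀s.C ⊓ A) ⊑ ((∃t.D ⊓ ∃t.C) ⊓ C)  ⇔  ((∀s.C ⊓ A) ⊓ ((∀t.¬D ⊔ ∀t.¬C) ⊔ ¬C)) unsat w.r.t. T
   apply at x₀: ∀s.C⊑(∃t.D ⊓ ∃t.C)
   open: L(x₀) ⊇ {A, ¬B, ¬C, ∀s.C, ∀s.∃s.¬B, …} (+ ∃-successors)
2. Hence (∀s.C ⊓ A) ⊑ ((∃t.D ⊓ ∃t.C) ⊓ C): not entailed.

No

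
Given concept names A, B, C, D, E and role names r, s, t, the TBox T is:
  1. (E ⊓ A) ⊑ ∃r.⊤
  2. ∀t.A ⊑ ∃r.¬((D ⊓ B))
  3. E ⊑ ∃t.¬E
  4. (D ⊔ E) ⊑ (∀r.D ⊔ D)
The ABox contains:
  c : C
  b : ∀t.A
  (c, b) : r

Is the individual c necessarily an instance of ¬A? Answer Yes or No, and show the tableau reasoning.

1. c : ¬A?  L(c) = {C} ∪ {A}
   open: L(c) ⊇ {A, C, ¬D, ¬E, ∃t.¬A} (+ ∃-successors) — c ∉ ¬A possible
2. Hence c : ¬A: not entailed.

No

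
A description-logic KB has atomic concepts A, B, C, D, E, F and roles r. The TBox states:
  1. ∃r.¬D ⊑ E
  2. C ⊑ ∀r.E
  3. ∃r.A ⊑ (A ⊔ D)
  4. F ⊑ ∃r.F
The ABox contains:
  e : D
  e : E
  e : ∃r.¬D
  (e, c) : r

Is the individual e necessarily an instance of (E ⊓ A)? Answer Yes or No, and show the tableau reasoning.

No

1. e : (E ⊓ A)?  L(e) = {D, E, ∃r.¬D} ∪ {(¬E ⊔ ¬A)}
   open: L(e) ⊇ {D, E, ¬A, ¬C, ¬F, …} (+ ∃-successors) — e ∉ (E ⊓ A) possible
2. Hence e : (E ⊓ A): not entailed.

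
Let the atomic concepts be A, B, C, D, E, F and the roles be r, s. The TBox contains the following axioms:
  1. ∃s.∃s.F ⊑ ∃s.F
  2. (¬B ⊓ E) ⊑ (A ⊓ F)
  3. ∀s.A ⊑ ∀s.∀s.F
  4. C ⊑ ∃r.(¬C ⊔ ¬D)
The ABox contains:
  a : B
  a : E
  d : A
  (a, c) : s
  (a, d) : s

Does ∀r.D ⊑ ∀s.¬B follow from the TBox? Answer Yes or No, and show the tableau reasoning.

1. ∀r.D ⊑ ∀s.¬B  ⇔  (∀r.D ⊓ ∃s.B) unsat w.r.t. T
   open: L(x₀) ⊇ {B, ¬C, ∀r.D, ∀s.∀s.¬F, ∃s.B, …} (+ ∃-successors)
2. Hence ∀r.D ⊑ ∀s.¬B: not entailed.

No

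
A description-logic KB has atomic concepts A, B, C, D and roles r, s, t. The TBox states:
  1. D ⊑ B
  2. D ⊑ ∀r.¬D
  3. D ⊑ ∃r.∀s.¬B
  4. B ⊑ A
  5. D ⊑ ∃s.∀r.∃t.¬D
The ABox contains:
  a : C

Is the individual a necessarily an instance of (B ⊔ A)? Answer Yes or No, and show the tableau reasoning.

No

1. a : (B ⊔ A)?  L(a) = {C} ∪ {(¬B ⊓ ¬A)}
   open: L(a) ⊇ {C, ¬A, ¬B, ¬D} — a ∉ (B ⊔ A) possible
2. Hence a : (B ⊔ A): not entailed.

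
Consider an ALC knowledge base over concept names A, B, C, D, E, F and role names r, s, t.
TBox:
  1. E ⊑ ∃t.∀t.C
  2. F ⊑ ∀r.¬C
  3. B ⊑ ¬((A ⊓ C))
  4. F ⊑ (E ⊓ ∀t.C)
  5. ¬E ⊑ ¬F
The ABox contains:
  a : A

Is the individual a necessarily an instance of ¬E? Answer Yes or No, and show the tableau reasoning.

No

1. a : ¬E?  L(a) = {A} ∪ {E}
   apply at a: E⊑∃t.∀t.C
   open: L(a) ⊇ {A, E, ¬B, ¬F, ∃t.∀t.C} (+ ∃-successors) — a ∉ ¬E possible
2. Hence a : ¬E: not entailed.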